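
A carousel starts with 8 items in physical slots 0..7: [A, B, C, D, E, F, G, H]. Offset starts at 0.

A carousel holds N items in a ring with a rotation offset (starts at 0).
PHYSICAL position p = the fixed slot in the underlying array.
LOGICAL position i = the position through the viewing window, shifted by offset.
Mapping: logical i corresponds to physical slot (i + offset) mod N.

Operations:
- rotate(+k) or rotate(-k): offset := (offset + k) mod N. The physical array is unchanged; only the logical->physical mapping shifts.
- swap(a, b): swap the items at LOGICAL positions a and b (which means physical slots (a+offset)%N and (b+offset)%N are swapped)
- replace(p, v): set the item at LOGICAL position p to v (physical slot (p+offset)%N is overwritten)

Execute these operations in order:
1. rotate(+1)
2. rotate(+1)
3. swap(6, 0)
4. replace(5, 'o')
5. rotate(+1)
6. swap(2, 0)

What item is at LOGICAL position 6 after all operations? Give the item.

Answer: B

Derivation:
After op 1 (rotate(+1)): offset=1, physical=[A,B,C,D,E,F,G,H], logical=[B,C,D,E,F,G,H,A]
After op 2 (rotate(+1)): offset=2, physical=[A,B,C,D,E,F,G,H], logical=[C,D,E,F,G,H,A,B]
After op 3 (swap(6, 0)): offset=2, physical=[C,B,A,D,E,F,G,H], logical=[A,D,E,F,G,H,C,B]
After op 4 (replace(5, 'o')): offset=2, physical=[C,B,A,D,E,F,G,o], logical=[A,D,E,F,G,o,C,B]
After op 5 (rotate(+1)): offset=3, physical=[C,B,A,D,E,F,G,o], logical=[D,E,F,G,o,C,B,A]
After op 6 (swap(2, 0)): offset=3, physical=[C,B,A,F,E,D,G,o], logical=[F,E,D,G,o,C,B,A]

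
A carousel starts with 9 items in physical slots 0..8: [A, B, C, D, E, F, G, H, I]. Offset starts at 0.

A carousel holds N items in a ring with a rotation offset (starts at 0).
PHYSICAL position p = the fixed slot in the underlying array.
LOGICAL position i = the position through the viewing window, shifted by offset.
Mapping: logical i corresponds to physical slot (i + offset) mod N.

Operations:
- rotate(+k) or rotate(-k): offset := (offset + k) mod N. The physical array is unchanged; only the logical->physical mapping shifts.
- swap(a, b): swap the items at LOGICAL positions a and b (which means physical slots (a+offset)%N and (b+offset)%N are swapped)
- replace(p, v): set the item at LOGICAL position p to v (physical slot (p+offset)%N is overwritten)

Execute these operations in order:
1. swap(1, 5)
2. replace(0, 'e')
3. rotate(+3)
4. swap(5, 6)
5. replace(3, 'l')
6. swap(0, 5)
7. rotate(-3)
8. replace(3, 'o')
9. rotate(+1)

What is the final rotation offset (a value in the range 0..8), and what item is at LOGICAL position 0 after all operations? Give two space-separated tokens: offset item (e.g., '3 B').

Answer: 1 F

Derivation:
After op 1 (swap(1, 5)): offset=0, physical=[A,F,C,D,E,B,G,H,I], logical=[A,F,C,D,E,B,G,H,I]
After op 2 (replace(0, 'e')): offset=0, physical=[e,F,C,D,E,B,G,H,I], logical=[e,F,C,D,E,B,G,H,I]
After op 3 (rotate(+3)): offset=3, physical=[e,F,C,D,E,B,G,H,I], logical=[D,E,B,G,H,I,e,F,C]
After op 4 (swap(5, 6)): offset=3, physical=[I,F,C,D,E,B,G,H,e], logical=[D,E,B,G,H,e,I,F,C]
After op 5 (replace(3, 'l')): offset=3, physical=[I,F,C,D,E,B,l,H,e], logical=[D,E,B,l,H,e,I,F,C]
After op 6 (swap(0, 5)): offset=3, physical=[I,F,C,e,E,B,l,H,D], logical=[e,E,B,l,H,D,I,F,C]
After op 7 (rotate(-3)): offset=0, physical=[I,F,C,e,E,B,l,H,D], logical=[I,F,C,e,E,B,l,H,D]
After op 8 (replace(3, 'o')): offset=0, physical=[I,F,C,o,E,B,l,H,D], logical=[I,F,C,o,E,B,l,H,D]
After op 9 (rotate(+1)): offset=1, physical=[I,F,C,o,E,B,l,H,D], logical=[F,C,o,E,B,l,H,D,I]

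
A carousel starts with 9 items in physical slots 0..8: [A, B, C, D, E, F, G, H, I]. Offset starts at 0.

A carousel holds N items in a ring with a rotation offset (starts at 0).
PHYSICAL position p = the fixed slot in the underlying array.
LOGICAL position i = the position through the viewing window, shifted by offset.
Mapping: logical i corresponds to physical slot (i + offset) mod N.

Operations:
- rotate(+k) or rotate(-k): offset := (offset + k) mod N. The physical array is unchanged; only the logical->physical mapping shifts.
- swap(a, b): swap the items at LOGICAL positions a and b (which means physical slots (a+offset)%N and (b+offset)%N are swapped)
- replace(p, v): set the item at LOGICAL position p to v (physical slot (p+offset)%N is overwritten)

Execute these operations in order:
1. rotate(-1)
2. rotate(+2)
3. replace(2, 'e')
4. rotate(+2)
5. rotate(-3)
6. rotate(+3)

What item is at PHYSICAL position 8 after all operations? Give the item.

After op 1 (rotate(-1)): offset=8, physical=[A,B,C,D,E,F,G,H,I], logical=[I,A,B,C,D,E,F,G,H]
After op 2 (rotate(+2)): offset=1, physical=[A,B,C,D,E,F,G,H,I], logical=[B,C,D,E,F,G,H,I,A]
After op 3 (replace(2, 'e')): offset=1, physical=[A,B,C,e,E,F,G,H,I], logical=[B,C,e,E,F,G,H,I,A]
After op 4 (rotate(+2)): offset=3, physical=[A,B,C,e,E,F,G,H,I], logical=[e,E,F,G,H,I,A,B,C]
After op 5 (rotate(-3)): offset=0, physical=[A,B,C,e,E,F,G,H,I], logical=[A,B,C,e,E,F,G,H,I]
After op 6 (rotate(+3)): offset=3, physical=[A,B,C,e,E,F,G,H,I], logical=[e,E,F,G,H,I,A,B,C]

Answer: I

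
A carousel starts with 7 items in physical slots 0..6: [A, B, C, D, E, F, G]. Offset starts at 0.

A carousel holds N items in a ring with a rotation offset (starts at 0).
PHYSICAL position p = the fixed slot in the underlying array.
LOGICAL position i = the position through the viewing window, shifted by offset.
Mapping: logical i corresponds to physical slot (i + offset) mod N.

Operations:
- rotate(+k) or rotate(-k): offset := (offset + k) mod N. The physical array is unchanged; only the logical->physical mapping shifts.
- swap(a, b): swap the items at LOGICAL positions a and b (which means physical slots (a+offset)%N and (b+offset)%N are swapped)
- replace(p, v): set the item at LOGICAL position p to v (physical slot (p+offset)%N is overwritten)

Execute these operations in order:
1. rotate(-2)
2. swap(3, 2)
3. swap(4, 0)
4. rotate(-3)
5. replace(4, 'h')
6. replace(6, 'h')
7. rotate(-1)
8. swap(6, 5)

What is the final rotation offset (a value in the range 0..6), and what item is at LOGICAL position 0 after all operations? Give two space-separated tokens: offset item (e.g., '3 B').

After op 1 (rotate(-2)): offset=5, physical=[A,B,C,D,E,F,G], logical=[F,G,A,B,C,D,E]
After op 2 (swap(3, 2)): offset=5, physical=[B,A,C,D,E,F,G], logical=[F,G,B,A,C,D,E]
After op 3 (swap(4, 0)): offset=5, physical=[B,A,F,D,E,C,G], logical=[C,G,B,A,F,D,E]
After op 4 (rotate(-3)): offset=2, physical=[B,A,F,D,E,C,G], logical=[F,D,E,C,G,B,A]
After op 5 (replace(4, 'h')): offset=2, physical=[B,A,F,D,E,C,h], logical=[F,D,E,C,h,B,A]
After op 6 (replace(6, 'h')): offset=2, physical=[B,h,F,D,E,C,h], logical=[F,D,E,C,h,B,h]
After op 7 (rotate(-1)): offset=1, physical=[B,h,F,D,E,C,h], logical=[h,F,D,E,C,h,B]
After op 8 (swap(6, 5)): offset=1, physical=[h,h,F,D,E,C,B], logical=[h,F,D,E,C,B,h]

Answer: 1 h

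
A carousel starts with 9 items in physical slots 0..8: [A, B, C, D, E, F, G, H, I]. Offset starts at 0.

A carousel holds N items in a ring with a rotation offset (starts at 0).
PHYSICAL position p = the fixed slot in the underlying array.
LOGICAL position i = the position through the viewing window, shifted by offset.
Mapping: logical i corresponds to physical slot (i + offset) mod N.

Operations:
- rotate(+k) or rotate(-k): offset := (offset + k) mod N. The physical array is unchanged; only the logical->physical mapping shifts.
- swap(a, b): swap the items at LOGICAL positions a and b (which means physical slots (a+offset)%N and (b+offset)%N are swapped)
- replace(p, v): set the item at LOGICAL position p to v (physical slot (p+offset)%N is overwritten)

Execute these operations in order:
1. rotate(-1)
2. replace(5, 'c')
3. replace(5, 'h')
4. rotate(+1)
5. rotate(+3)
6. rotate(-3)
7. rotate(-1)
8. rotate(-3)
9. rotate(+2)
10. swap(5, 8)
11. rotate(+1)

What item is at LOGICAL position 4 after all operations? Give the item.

After op 1 (rotate(-1)): offset=8, physical=[A,B,C,D,E,F,G,H,I], logical=[I,A,B,C,D,E,F,G,H]
After op 2 (replace(5, 'c')): offset=8, physical=[A,B,C,D,c,F,G,H,I], logical=[I,A,B,C,D,c,F,G,H]
After op 3 (replace(5, 'h')): offset=8, physical=[A,B,C,D,h,F,G,H,I], logical=[I,A,B,C,D,h,F,G,H]
After op 4 (rotate(+1)): offset=0, physical=[A,B,C,D,h,F,G,H,I], logical=[A,B,C,D,h,F,G,H,I]
After op 5 (rotate(+3)): offset=3, physical=[A,B,C,D,h,F,G,H,I], logical=[D,h,F,G,H,I,A,B,C]
After op 6 (rotate(-3)): offset=0, physical=[A,B,C,D,h,F,G,H,I], logical=[A,B,C,D,h,F,G,H,I]
After op 7 (rotate(-1)): offset=8, physical=[A,B,C,D,h,F,G,H,I], logical=[I,A,B,C,D,h,F,G,H]
After op 8 (rotate(-3)): offset=5, physical=[A,B,C,D,h,F,G,H,I], logical=[F,G,H,I,A,B,C,D,h]
After op 9 (rotate(+2)): offset=7, physical=[A,B,C,D,h,F,G,H,I], logical=[H,I,A,B,C,D,h,F,G]
After op 10 (swap(5, 8)): offset=7, physical=[A,B,C,G,h,F,D,H,I], logical=[H,I,A,B,C,G,h,F,D]
After op 11 (rotate(+1)): offset=8, physical=[A,B,C,G,h,F,D,H,I], logical=[I,A,B,C,G,h,F,D,H]

Answer: G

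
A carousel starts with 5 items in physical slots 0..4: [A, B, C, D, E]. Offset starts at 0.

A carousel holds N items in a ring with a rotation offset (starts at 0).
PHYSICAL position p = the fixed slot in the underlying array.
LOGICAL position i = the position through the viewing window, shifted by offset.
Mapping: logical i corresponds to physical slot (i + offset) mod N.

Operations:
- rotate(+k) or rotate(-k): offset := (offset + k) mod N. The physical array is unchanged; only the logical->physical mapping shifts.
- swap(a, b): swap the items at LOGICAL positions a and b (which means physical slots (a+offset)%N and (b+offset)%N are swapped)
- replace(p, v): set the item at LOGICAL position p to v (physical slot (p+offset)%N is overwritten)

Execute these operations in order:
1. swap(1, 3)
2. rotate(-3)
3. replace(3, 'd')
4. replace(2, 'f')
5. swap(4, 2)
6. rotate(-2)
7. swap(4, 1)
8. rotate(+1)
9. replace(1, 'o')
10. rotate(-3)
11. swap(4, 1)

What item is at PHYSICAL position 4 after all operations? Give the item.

After op 1 (swap(1, 3)): offset=0, physical=[A,D,C,B,E], logical=[A,D,C,B,E]
After op 2 (rotate(-3)): offset=2, physical=[A,D,C,B,E], logical=[C,B,E,A,D]
After op 3 (replace(3, 'd')): offset=2, physical=[d,D,C,B,E], logical=[C,B,E,d,D]
After op 4 (replace(2, 'f')): offset=2, physical=[d,D,C,B,f], logical=[C,B,f,d,D]
After op 5 (swap(4, 2)): offset=2, physical=[d,f,C,B,D], logical=[C,B,D,d,f]
After op 6 (rotate(-2)): offset=0, physical=[d,f,C,B,D], logical=[d,f,C,B,D]
After op 7 (swap(4, 1)): offset=0, physical=[d,D,C,B,f], logical=[d,D,C,B,f]
After op 8 (rotate(+1)): offset=1, physical=[d,D,C,B,f], logical=[D,C,B,f,d]
After op 9 (replace(1, 'o')): offset=1, physical=[d,D,o,B,f], logical=[D,o,B,f,d]
After op 10 (rotate(-3)): offset=3, physical=[d,D,o,B,f], logical=[B,f,d,D,o]
After op 11 (swap(4, 1)): offset=3, physical=[d,D,f,B,o], logical=[B,o,d,D,f]

Answer: o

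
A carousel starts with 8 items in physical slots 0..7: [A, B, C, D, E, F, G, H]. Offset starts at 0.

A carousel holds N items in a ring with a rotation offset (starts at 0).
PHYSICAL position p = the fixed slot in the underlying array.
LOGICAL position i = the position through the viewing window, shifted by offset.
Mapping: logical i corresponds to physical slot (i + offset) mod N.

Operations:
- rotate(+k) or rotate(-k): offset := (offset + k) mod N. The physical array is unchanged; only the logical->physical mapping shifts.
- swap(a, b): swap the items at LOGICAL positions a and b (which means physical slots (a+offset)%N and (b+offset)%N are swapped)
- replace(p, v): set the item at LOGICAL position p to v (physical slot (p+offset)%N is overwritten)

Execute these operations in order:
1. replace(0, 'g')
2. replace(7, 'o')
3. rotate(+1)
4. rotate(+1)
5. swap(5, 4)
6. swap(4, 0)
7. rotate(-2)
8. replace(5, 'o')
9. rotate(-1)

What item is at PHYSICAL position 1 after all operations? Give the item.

After op 1 (replace(0, 'g')): offset=0, physical=[g,B,C,D,E,F,G,H], logical=[g,B,C,D,E,F,G,H]
After op 2 (replace(7, 'o')): offset=0, physical=[g,B,C,D,E,F,G,o], logical=[g,B,C,D,E,F,G,o]
After op 3 (rotate(+1)): offset=1, physical=[g,B,C,D,E,F,G,o], logical=[B,C,D,E,F,G,o,g]
After op 4 (rotate(+1)): offset=2, physical=[g,B,C,D,E,F,G,o], logical=[C,D,E,F,G,o,g,B]
After op 5 (swap(5, 4)): offset=2, physical=[g,B,C,D,E,F,o,G], logical=[C,D,E,F,o,G,g,B]
After op 6 (swap(4, 0)): offset=2, physical=[g,B,o,D,E,F,C,G], logical=[o,D,E,F,C,G,g,B]
After op 7 (rotate(-2)): offset=0, physical=[g,B,o,D,E,F,C,G], logical=[g,B,o,D,E,F,C,G]
After op 8 (replace(5, 'o')): offset=0, physical=[g,B,o,D,E,o,C,G], logical=[g,B,o,D,E,o,C,G]
After op 9 (rotate(-1)): offset=7, physical=[g,B,o,D,E,o,C,G], logical=[G,g,B,o,D,E,o,C]

Answer: B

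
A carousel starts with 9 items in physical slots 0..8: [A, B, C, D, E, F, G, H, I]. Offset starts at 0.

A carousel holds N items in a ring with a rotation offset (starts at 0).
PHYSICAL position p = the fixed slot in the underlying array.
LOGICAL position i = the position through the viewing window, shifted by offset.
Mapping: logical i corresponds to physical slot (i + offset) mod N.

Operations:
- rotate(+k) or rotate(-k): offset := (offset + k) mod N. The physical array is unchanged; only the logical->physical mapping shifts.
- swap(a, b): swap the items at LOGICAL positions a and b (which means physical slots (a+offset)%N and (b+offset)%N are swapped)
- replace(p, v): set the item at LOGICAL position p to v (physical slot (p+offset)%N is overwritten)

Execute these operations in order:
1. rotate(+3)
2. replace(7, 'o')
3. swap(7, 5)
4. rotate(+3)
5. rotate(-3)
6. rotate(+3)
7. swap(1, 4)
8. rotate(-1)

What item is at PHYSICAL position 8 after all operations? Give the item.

After op 1 (rotate(+3)): offset=3, physical=[A,B,C,D,E,F,G,H,I], logical=[D,E,F,G,H,I,A,B,C]
After op 2 (replace(7, 'o')): offset=3, physical=[A,o,C,D,E,F,G,H,I], logical=[D,E,F,G,H,I,A,o,C]
After op 3 (swap(7, 5)): offset=3, physical=[A,I,C,D,E,F,G,H,o], logical=[D,E,F,G,H,o,A,I,C]
After op 4 (rotate(+3)): offset=6, physical=[A,I,C,D,E,F,G,H,o], logical=[G,H,o,A,I,C,D,E,F]
After op 5 (rotate(-3)): offset=3, physical=[A,I,C,D,E,F,G,H,o], logical=[D,E,F,G,H,o,A,I,C]
After op 6 (rotate(+3)): offset=6, physical=[A,I,C,D,E,F,G,H,o], logical=[G,H,o,A,I,C,D,E,F]
After op 7 (swap(1, 4)): offset=6, physical=[A,H,C,D,E,F,G,I,o], logical=[G,I,o,A,H,C,D,E,F]
After op 8 (rotate(-1)): offset=5, physical=[A,H,C,D,E,F,G,I,o], logical=[F,G,I,o,A,H,C,D,E]

Answer: o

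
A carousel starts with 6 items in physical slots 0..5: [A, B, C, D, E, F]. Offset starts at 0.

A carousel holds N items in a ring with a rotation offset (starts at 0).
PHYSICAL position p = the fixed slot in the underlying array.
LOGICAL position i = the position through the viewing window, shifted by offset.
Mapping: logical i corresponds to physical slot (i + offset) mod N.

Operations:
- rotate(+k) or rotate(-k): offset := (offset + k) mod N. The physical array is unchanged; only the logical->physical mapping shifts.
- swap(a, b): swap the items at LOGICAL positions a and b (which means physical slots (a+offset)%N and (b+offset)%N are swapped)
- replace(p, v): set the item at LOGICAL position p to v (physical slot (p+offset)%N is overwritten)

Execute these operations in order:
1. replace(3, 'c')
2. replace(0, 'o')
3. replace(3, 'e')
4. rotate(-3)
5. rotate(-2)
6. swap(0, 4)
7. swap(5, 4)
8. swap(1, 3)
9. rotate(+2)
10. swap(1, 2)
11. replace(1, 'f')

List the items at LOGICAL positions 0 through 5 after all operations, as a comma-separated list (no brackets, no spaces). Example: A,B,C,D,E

Answer: e,f,C,B,F,E

Derivation:
After op 1 (replace(3, 'c')): offset=0, physical=[A,B,C,c,E,F], logical=[A,B,C,c,E,F]
After op 2 (replace(0, 'o')): offset=0, physical=[o,B,C,c,E,F], logical=[o,B,C,c,E,F]
After op 3 (replace(3, 'e')): offset=0, physical=[o,B,C,e,E,F], logical=[o,B,C,e,E,F]
After op 4 (rotate(-3)): offset=3, physical=[o,B,C,e,E,F], logical=[e,E,F,o,B,C]
After op 5 (rotate(-2)): offset=1, physical=[o,B,C,e,E,F], logical=[B,C,e,E,F,o]
After op 6 (swap(0, 4)): offset=1, physical=[o,F,C,e,E,B], logical=[F,C,e,E,B,o]
After op 7 (swap(5, 4)): offset=1, physical=[B,F,C,e,E,o], logical=[F,C,e,E,o,B]
After op 8 (swap(1, 3)): offset=1, physical=[B,F,E,e,C,o], logical=[F,E,e,C,o,B]
After op 9 (rotate(+2)): offset=3, physical=[B,F,E,e,C,o], logical=[e,C,o,B,F,E]
After op 10 (swap(1, 2)): offset=3, physical=[B,F,E,e,o,C], logical=[e,o,C,B,F,E]
After op 11 (replace(1, 'f')): offset=3, physical=[B,F,E,e,f,C], logical=[e,f,C,B,F,E]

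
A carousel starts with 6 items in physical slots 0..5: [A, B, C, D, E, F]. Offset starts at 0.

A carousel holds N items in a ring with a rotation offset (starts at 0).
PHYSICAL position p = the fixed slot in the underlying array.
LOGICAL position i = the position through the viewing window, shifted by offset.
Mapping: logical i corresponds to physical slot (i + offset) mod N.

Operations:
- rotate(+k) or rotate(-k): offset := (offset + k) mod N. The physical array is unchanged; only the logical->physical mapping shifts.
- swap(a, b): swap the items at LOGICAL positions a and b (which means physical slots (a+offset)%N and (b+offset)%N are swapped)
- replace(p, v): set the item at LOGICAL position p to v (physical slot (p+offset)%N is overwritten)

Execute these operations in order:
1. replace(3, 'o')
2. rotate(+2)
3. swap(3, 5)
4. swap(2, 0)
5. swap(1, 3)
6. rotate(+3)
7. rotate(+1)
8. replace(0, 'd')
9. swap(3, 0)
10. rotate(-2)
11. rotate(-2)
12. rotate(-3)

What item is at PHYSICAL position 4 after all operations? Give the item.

After op 1 (replace(3, 'o')): offset=0, physical=[A,B,C,o,E,F], logical=[A,B,C,o,E,F]
After op 2 (rotate(+2)): offset=2, physical=[A,B,C,o,E,F], logical=[C,o,E,F,A,B]
After op 3 (swap(3, 5)): offset=2, physical=[A,F,C,o,E,B], logical=[C,o,E,B,A,F]
After op 4 (swap(2, 0)): offset=2, physical=[A,F,E,o,C,B], logical=[E,o,C,B,A,F]
After op 5 (swap(1, 3)): offset=2, physical=[A,F,E,B,C,o], logical=[E,B,C,o,A,F]
After op 6 (rotate(+3)): offset=5, physical=[A,F,E,B,C,o], logical=[o,A,F,E,B,C]
After op 7 (rotate(+1)): offset=0, physical=[A,F,E,B,C,o], logical=[A,F,E,B,C,o]
After op 8 (replace(0, 'd')): offset=0, physical=[d,F,E,B,C,o], logical=[d,F,E,B,C,o]
After op 9 (swap(3, 0)): offset=0, physical=[B,F,E,d,C,o], logical=[B,F,E,d,C,o]
After op 10 (rotate(-2)): offset=4, physical=[B,F,E,d,C,o], logical=[C,o,B,F,E,d]
After op 11 (rotate(-2)): offset=2, physical=[B,F,E,d,C,o], logical=[E,d,C,o,B,F]
After op 12 (rotate(-3)): offset=5, physical=[B,F,E,d,C,o], logical=[o,B,F,E,d,C]

Answer: C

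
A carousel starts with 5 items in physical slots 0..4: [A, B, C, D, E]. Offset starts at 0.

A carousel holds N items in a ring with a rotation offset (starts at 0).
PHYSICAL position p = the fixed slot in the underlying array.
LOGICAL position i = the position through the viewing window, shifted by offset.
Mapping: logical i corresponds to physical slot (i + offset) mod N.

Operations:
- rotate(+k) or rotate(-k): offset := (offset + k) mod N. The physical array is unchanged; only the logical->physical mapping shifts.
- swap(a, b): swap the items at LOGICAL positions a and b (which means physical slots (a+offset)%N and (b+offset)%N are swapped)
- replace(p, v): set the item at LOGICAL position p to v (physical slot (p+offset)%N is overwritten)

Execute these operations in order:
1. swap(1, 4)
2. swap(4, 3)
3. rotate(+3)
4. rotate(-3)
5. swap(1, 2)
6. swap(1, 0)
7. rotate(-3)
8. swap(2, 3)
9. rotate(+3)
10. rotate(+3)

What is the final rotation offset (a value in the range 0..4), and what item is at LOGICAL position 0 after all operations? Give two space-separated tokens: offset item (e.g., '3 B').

After op 1 (swap(1, 4)): offset=0, physical=[A,E,C,D,B], logical=[A,E,C,D,B]
After op 2 (swap(4, 3)): offset=0, physical=[A,E,C,B,D], logical=[A,E,C,B,D]
After op 3 (rotate(+3)): offset=3, physical=[A,E,C,B,D], logical=[B,D,A,E,C]
After op 4 (rotate(-3)): offset=0, physical=[A,E,C,B,D], logical=[A,E,C,B,D]
After op 5 (swap(1, 2)): offset=0, physical=[A,C,E,B,D], logical=[A,C,E,B,D]
After op 6 (swap(1, 0)): offset=0, physical=[C,A,E,B,D], logical=[C,A,E,B,D]
After op 7 (rotate(-3)): offset=2, physical=[C,A,E,B,D], logical=[E,B,D,C,A]
After op 8 (swap(2, 3)): offset=2, physical=[D,A,E,B,C], logical=[E,B,C,D,A]
After op 9 (rotate(+3)): offset=0, physical=[D,A,E,B,C], logical=[D,A,E,B,C]
After op 10 (rotate(+3)): offset=3, physical=[D,A,E,B,C], logical=[B,C,D,A,E]

Answer: 3 B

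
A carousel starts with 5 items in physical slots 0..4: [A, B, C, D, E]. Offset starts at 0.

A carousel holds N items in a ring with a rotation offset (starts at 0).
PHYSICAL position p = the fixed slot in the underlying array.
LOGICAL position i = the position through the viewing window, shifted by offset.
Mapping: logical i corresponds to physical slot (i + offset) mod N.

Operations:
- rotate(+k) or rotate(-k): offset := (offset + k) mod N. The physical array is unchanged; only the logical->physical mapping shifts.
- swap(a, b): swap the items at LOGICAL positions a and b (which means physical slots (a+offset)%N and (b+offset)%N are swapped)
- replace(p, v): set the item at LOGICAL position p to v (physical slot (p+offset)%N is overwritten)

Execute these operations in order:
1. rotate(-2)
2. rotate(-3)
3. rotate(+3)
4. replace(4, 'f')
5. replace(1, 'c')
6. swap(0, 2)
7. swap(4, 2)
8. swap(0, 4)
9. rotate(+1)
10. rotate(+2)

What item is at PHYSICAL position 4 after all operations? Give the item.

After op 1 (rotate(-2)): offset=3, physical=[A,B,C,D,E], logical=[D,E,A,B,C]
After op 2 (rotate(-3)): offset=0, physical=[A,B,C,D,E], logical=[A,B,C,D,E]
After op 3 (rotate(+3)): offset=3, physical=[A,B,C,D,E], logical=[D,E,A,B,C]
After op 4 (replace(4, 'f')): offset=3, physical=[A,B,f,D,E], logical=[D,E,A,B,f]
After op 5 (replace(1, 'c')): offset=3, physical=[A,B,f,D,c], logical=[D,c,A,B,f]
After op 6 (swap(0, 2)): offset=3, physical=[D,B,f,A,c], logical=[A,c,D,B,f]
After op 7 (swap(4, 2)): offset=3, physical=[f,B,D,A,c], logical=[A,c,f,B,D]
After op 8 (swap(0, 4)): offset=3, physical=[f,B,A,D,c], logical=[D,c,f,B,A]
After op 9 (rotate(+1)): offset=4, physical=[f,B,A,D,c], logical=[c,f,B,A,D]
After op 10 (rotate(+2)): offset=1, physical=[f,B,A,D,c], logical=[B,A,D,c,f]

Answer: c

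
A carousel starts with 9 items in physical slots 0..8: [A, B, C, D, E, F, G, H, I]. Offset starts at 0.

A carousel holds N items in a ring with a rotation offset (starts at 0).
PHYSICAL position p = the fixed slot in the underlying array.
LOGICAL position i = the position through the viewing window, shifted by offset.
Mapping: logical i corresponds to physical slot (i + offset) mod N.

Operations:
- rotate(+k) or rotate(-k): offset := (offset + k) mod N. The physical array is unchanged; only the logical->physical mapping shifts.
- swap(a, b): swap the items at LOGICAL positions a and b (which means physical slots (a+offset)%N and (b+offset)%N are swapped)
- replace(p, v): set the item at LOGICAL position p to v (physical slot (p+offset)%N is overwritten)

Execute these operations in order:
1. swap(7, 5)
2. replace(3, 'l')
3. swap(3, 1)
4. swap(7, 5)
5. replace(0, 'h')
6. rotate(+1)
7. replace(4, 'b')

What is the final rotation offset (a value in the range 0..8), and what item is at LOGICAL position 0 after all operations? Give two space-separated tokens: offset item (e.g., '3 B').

Answer: 1 l

Derivation:
After op 1 (swap(7, 5)): offset=0, physical=[A,B,C,D,E,H,G,F,I], logical=[A,B,C,D,E,H,G,F,I]
After op 2 (replace(3, 'l')): offset=0, physical=[A,B,C,l,E,H,G,F,I], logical=[A,B,C,l,E,H,G,F,I]
After op 3 (swap(3, 1)): offset=0, physical=[A,l,C,B,E,H,G,F,I], logical=[A,l,C,B,E,H,G,F,I]
After op 4 (swap(7, 5)): offset=0, physical=[A,l,C,B,E,F,G,H,I], logical=[A,l,C,B,E,F,G,H,I]
After op 5 (replace(0, 'h')): offset=0, physical=[h,l,C,B,E,F,G,H,I], logical=[h,l,C,B,E,F,G,H,I]
After op 6 (rotate(+1)): offset=1, physical=[h,l,C,B,E,F,G,H,I], logical=[l,C,B,E,F,G,H,I,h]
After op 7 (replace(4, 'b')): offset=1, physical=[h,l,C,B,E,b,G,H,I], logical=[l,C,B,E,b,G,H,I,h]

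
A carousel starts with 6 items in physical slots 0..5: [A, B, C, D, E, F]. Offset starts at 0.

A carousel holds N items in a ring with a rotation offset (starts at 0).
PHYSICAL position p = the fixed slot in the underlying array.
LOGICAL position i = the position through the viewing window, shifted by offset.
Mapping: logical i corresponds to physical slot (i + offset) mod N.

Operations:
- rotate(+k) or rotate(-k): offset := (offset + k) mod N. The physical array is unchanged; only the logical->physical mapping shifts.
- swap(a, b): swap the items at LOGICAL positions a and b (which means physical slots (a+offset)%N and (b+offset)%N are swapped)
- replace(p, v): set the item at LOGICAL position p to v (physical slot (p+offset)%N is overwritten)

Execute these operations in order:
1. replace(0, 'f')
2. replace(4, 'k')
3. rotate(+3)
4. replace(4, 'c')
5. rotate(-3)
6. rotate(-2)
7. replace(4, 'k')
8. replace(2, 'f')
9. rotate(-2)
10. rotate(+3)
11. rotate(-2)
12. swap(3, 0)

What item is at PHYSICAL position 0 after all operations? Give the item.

Answer: D

Derivation:
After op 1 (replace(0, 'f')): offset=0, physical=[f,B,C,D,E,F], logical=[f,B,C,D,E,F]
After op 2 (replace(4, 'k')): offset=0, physical=[f,B,C,D,k,F], logical=[f,B,C,D,k,F]
After op 3 (rotate(+3)): offset=3, physical=[f,B,C,D,k,F], logical=[D,k,F,f,B,C]
After op 4 (replace(4, 'c')): offset=3, physical=[f,c,C,D,k,F], logical=[D,k,F,f,c,C]
After op 5 (rotate(-3)): offset=0, physical=[f,c,C,D,k,F], logical=[f,c,C,D,k,F]
After op 6 (rotate(-2)): offset=4, physical=[f,c,C,D,k,F], logical=[k,F,f,c,C,D]
After op 7 (replace(4, 'k')): offset=4, physical=[f,c,k,D,k,F], logical=[k,F,f,c,k,D]
After op 8 (replace(2, 'f')): offset=4, physical=[f,c,k,D,k,F], logical=[k,F,f,c,k,D]
After op 9 (rotate(-2)): offset=2, physical=[f,c,k,D,k,F], logical=[k,D,k,F,f,c]
After op 10 (rotate(+3)): offset=5, physical=[f,c,k,D,k,F], logical=[F,f,c,k,D,k]
After op 11 (rotate(-2)): offset=3, physical=[f,c,k,D,k,F], logical=[D,k,F,f,c,k]
After op 12 (swap(3, 0)): offset=3, physical=[D,c,k,f,k,F], logical=[f,k,F,D,c,k]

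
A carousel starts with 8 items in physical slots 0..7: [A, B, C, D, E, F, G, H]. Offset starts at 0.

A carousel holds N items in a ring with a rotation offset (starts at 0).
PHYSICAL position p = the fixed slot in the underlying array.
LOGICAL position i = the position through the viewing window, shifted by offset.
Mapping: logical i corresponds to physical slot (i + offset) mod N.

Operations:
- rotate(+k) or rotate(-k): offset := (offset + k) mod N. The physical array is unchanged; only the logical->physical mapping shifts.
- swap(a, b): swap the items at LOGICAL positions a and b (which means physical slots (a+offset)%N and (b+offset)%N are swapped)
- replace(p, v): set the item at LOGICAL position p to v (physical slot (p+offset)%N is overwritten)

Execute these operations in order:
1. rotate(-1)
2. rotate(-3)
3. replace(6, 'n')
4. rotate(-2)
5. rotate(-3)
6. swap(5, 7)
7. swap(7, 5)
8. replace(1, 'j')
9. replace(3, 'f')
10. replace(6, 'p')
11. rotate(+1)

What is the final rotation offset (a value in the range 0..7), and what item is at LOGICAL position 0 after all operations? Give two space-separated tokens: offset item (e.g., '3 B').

After op 1 (rotate(-1)): offset=7, physical=[A,B,C,D,E,F,G,H], logical=[H,A,B,C,D,E,F,G]
After op 2 (rotate(-3)): offset=4, physical=[A,B,C,D,E,F,G,H], logical=[E,F,G,H,A,B,C,D]
After op 3 (replace(6, 'n')): offset=4, physical=[A,B,n,D,E,F,G,H], logical=[E,F,G,H,A,B,n,D]
After op 4 (rotate(-2)): offset=2, physical=[A,B,n,D,E,F,G,H], logical=[n,D,E,F,G,H,A,B]
After op 5 (rotate(-3)): offset=7, physical=[A,B,n,D,E,F,G,H], logical=[H,A,B,n,D,E,F,G]
After op 6 (swap(5, 7)): offset=7, physical=[A,B,n,D,G,F,E,H], logical=[H,A,B,n,D,G,F,E]
After op 7 (swap(7, 5)): offset=7, physical=[A,B,n,D,E,F,G,H], logical=[H,A,B,n,D,E,F,G]
After op 8 (replace(1, 'j')): offset=7, physical=[j,B,n,D,E,F,G,H], logical=[H,j,B,n,D,E,F,G]
After op 9 (replace(3, 'f')): offset=7, physical=[j,B,f,D,E,F,G,H], logical=[H,j,B,f,D,E,F,G]
After op 10 (replace(6, 'p')): offset=7, physical=[j,B,f,D,E,p,G,H], logical=[H,j,B,f,D,E,p,G]
After op 11 (rotate(+1)): offset=0, physical=[j,B,f,D,E,p,G,H], logical=[j,B,f,D,E,p,G,H]

Answer: 0 j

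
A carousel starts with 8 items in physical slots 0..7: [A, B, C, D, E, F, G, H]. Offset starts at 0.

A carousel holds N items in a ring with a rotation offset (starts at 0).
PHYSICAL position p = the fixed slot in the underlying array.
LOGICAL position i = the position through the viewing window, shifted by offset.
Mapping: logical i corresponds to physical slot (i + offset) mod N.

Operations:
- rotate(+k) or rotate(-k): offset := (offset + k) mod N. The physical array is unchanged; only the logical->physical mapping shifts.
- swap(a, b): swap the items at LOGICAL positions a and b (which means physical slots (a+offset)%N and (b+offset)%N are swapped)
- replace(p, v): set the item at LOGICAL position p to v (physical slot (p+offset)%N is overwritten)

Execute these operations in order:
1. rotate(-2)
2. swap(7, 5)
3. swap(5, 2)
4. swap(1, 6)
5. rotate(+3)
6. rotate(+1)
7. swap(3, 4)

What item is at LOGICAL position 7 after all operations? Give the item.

After op 1 (rotate(-2)): offset=6, physical=[A,B,C,D,E,F,G,H], logical=[G,H,A,B,C,D,E,F]
After op 2 (swap(7, 5)): offset=6, physical=[A,B,C,F,E,D,G,H], logical=[G,H,A,B,C,F,E,D]
After op 3 (swap(5, 2)): offset=6, physical=[F,B,C,A,E,D,G,H], logical=[G,H,F,B,C,A,E,D]
After op 4 (swap(1, 6)): offset=6, physical=[F,B,C,A,H,D,G,E], logical=[G,E,F,B,C,A,H,D]
After op 5 (rotate(+3)): offset=1, physical=[F,B,C,A,H,D,G,E], logical=[B,C,A,H,D,G,E,F]
After op 6 (rotate(+1)): offset=2, physical=[F,B,C,A,H,D,G,E], logical=[C,A,H,D,G,E,F,B]
After op 7 (swap(3, 4)): offset=2, physical=[F,B,C,A,H,G,D,E], logical=[C,A,H,G,D,E,F,B]

Answer: B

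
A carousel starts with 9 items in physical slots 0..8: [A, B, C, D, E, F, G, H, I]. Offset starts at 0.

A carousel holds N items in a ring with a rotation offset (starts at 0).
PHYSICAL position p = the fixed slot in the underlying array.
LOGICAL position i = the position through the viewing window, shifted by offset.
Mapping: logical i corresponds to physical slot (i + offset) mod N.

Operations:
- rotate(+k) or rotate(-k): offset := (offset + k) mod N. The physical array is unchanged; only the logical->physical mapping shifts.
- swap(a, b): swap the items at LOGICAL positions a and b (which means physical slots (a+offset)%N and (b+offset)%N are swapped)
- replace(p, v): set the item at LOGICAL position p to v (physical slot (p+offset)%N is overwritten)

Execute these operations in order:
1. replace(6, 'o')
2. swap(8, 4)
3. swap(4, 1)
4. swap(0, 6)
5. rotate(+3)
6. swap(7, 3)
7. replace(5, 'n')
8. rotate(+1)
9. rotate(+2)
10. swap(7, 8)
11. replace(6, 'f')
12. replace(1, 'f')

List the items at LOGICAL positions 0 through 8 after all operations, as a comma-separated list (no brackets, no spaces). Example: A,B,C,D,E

After op 1 (replace(6, 'o')): offset=0, physical=[A,B,C,D,E,F,o,H,I], logical=[A,B,C,D,E,F,o,H,I]
After op 2 (swap(8, 4)): offset=0, physical=[A,B,C,D,I,F,o,H,E], logical=[A,B,C,D,I,F,o,H,E]
After op 3 (swap(4, 1)): offset=0, physical=[A,I,C,D,B,F,o,H,E], logical=[A,I,C,D,B,F,o,H,E]
After op 4 (swap(0, 6)): offset=0, physical=[o,I,C,D,B,F,A,H,E], logical=[o,I,C,D,B,F,A,H,E]
After op 5 (rotate(+3)): offset=3, physical=[o,I,C,D,B,F,A,H,E], logical=[D,B,F,A,H,E,o,I,C]
After op 6 (swap(7, 3)): offset=3, physical=[o,A,C,D,B,F,I,H,E], logical=[D,B,F,I,H,E,o,A,C]
After op 7 (replace(5, 'n')): offset=3, physical=[o,A,C,D,B,F,I,H,n], logical=[D,B,F,I,H,n,o,A,C]
After op 8 (rotate(+1)): offset=4, physical=[o,A,C,D,B,F,I,H,n], logical=[B,F,I,H,n,o,A,C,D]
After op 9 (rotate(+2)): offset=6, physical=[o,A,C,D,B,F,I,H,n], logical=[I,H,n,o,A,C,D,B,F]
After op 10 (swap(7, 8)): offset=6, physical=[o,A,C,D,F,B,I,H,n], logical=[I,H,n,o,A,C,D,F,B]
After op 11 (replace(6, 'f')): offset=6, physical=[o,A,C,f,F,B,I,H,n], logical=[I,H,n,o,A,C,f,F,B]
After op 12 (replace(1, 'f')): offset=6, physical=[o,A,C,f,F,B,I,f,n], logical=[I,f,n,o,A,C,f,F,B]

Answer: I,f,n,o,A,C,f,F,B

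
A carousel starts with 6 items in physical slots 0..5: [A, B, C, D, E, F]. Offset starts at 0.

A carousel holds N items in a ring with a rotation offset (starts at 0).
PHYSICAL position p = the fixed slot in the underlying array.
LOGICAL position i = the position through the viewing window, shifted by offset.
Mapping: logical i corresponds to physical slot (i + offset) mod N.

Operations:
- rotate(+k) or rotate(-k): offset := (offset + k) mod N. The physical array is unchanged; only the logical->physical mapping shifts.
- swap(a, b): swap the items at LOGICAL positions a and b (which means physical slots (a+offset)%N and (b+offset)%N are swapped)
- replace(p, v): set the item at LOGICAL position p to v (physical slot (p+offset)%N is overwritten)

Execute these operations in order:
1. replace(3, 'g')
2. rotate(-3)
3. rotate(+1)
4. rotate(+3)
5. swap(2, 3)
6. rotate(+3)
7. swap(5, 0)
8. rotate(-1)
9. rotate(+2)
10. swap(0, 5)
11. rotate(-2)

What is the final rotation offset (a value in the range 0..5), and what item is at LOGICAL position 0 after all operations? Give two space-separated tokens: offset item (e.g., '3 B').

After op 1 (replace(3, 'g')): offset=0, physical=[A,B,C,g,E,F], logical=[A,B,C,g,E,F]
After op 2 (rotate(-3)): offset=3, physical=[A,B,C,g,E,F], logical=[g,E,F,A,B,C]
After op 3 (rotate(+1)): offset=4, physical=[A,B,C,g,E,F], logical=[E,F,A,B,C,g]
After op 4 (rotate(+3)): offset=1, physical=[A,B,C,g,E,F], logical=[B,C,g,E,F,A]
After op 5 (swap(2, 3)): offset=1, physical=[A,B,C,E,g,F], logical=[B,C,E,g,F,A]
After op 6 (rotate(+3)): offset=4, physical=[A,B,C,E,g,F], logical=[g,F,A,B,C,E]
After op 7 (swap(5, 0)): offset=4, physical=[A,B,C,g,E,F], logical=[E,F,A,B,C,g]
After op 8 (rotate(-1)): offset=3, physical=[A,B,C,g,E,F], logical=[g,E,F,A,B,C]
After op 9 (rotate(+2)): offset=5, physical=[A,B,C,g,E,F], logical=[F,A,B,C,g,E]
After op 10 (swap(0, 5)): offset=5, physical=[A,B,C,g,F,E], logical=[E,A,B,C,g,F]
After op 11 (rotate(-2)): offset=3, physical=[A,B,C,g,F,E], logical=[g,F,E,A,B,C]

Answer: 3 g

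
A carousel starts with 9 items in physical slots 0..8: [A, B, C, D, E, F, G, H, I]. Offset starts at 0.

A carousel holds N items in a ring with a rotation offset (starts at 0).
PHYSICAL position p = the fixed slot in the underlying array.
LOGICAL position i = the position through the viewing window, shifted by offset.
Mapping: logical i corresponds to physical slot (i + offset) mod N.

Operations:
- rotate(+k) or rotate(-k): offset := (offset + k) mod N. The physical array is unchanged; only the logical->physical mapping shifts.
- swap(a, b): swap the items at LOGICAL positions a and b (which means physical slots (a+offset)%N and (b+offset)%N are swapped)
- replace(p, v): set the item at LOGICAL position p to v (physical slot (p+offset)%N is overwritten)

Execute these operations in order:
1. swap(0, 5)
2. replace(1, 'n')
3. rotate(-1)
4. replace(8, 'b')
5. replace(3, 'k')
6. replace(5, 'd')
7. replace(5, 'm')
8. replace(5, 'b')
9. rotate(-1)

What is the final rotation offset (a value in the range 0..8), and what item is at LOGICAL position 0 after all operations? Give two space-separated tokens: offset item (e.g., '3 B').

After op 1 (swap(0, 5)): offset=0, physical=[F,B,C,D,E,A,G,H,I], logical=[F,B,C,D,E,A,G,H,I]
After op 2 (replace(1, 'n')): offset=0, physical=[F,n,C,D,E,A,G,H,I], logical=[F,n,C,D,E,A,G,H,I]
After op 3 (rotate(-1)): offset=8, physical=[F,n,C,D,E,A,G,H,I], logical=[I,F,n,C,D,E,A,G,H]
After op 4 (replace(8, 'b')): offset=8, physical=[F,n,C,D,E,A,G,b,I], logical=[I,F,n,C,D,E,A,G,b]
After op 5 (replace(3, 'k')): offset=8, physical=[F,n,k,D,E,A,G,b,I], logical=[I,F,n,k,D,E,A,G,b]
After op 6 (replace(5, 'd')): offset=8, physical=[F,n,k,D,d,A,G,b,I], logical=[I,F,n,k,D,d,A,G,b]
After op 7 (replace(5, 'm')): offset=8, physical=[F,n,k,D,m,A,G,b,I], logical=[I,F,n,k,D,m,A,G,b]
After op 8 (replace(5, 'b')): offset=8, physical=[F,n,k,D,b,A,G,b,I], logical=[I,F,n,k,D,b,A,G,b]
After op 9 (rotate(-1)): offset=7, physical=[F,n,k,D,b,A,G,b,I], logical=[b,I,F,n,k,D,b,A,G]

Answer: 7 b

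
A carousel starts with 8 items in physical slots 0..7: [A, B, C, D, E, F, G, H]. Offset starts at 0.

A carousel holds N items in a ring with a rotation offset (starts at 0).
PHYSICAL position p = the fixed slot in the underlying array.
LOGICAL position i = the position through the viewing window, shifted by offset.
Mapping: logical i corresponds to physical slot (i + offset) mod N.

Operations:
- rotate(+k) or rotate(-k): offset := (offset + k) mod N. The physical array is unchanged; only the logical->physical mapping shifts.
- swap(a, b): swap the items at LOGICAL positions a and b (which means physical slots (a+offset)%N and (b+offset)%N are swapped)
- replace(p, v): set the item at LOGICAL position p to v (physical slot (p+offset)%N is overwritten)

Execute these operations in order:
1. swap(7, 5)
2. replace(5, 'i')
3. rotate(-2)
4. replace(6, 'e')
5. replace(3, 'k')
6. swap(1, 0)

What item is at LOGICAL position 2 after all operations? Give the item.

Answer: A

Derivation:
After op 1 (swap(7, 5)): offset=0, physical=[A,B,C,D,E,H,G,F], logical=[A,B,C,D,E,H,G,F]
After op 2 (replace(5, 'i')): offset=0, physical=[A,B,C,D,E,i,G,F], logical=[A,B,C,D,E,i,G,F]
After op 3 (rotate(-2)): offset=6, physical=[A,B,C,D,E,i,G,F], logical=[G,F,A,B,C,D,E,i]
After op 4 (replace(6, 'e')): offset=6, physical=[A,B,C,D,e,i,G,F], logical=[G,F,A,B,C,D,e,i]
After op 5 (replace(3, 'k')): offset=6, physical=[A,k,C,D,e,i,G,F], logical=[G,F,A,k,C,D,e,i]
After op 6 (swap(1, 0)): offset=6, physical=[A,k,C,D,e,i,F,G], logical=[F,G,A,k,C,D,e,i]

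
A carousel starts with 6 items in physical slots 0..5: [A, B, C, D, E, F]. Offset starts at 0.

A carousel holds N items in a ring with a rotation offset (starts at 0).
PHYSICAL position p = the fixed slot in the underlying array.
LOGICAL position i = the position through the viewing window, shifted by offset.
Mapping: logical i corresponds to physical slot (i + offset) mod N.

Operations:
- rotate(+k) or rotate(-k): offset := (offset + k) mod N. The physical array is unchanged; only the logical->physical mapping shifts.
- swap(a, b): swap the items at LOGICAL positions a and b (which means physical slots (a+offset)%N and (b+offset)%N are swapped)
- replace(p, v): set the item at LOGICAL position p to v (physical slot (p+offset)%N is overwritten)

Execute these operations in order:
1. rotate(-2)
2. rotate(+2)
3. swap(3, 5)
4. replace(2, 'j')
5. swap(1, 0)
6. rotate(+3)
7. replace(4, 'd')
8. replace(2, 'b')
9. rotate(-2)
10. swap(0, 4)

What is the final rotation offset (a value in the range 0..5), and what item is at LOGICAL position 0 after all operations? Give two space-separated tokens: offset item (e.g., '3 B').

Answer: 1 b

Derivation:
After op 1 (rotate(-2)): offset=4, physical=[A,B,C,D,E,F], logical=[E,F,A,B,C,D]
After op 2 (rotate(+2)): offset=0, physical=[A,B,C,D,E,F], logical=[A,B,C,D,E,F]
After op 3 (swap(3, 5)): offset=0, physical=[A,B,C,F,E,D], logical=[A,B,C,F,E,D]
After op 4 (replace(2, 'j')): offset=0, physical=[A,B,j,F,E,D], logical=[A,B,j,F,E,D]
After op 5 (swap(1, 0)): offset=0, physical=[B,A,j,F,E,D], logical=[B,A,j,F,E,D]
After op 6 (rotate(+3)): offset=3, physical=[B,A,j,F,E,D], logical=[F,E,D,B,A,j]
After op 7 (replace(4, 'd')): offset=3, physical=[B,d,j,F,E,D], logical=[F,E,D,B,d,j]
After op 8 (replace(2, 'b')): offset=3, physical=[B,d,j,F,E,b], logical=[F,E,b,B,d,j]
After op 9 (rotate(-2)): offset=1, physical=[B,d,j,F,E,b], logical=[d,j,F,E,b,B]
After op 10 (swap(0, 4)): offset=1, physical=[B,b,j,F,E,d], logical=[b,j,F,E,d,B]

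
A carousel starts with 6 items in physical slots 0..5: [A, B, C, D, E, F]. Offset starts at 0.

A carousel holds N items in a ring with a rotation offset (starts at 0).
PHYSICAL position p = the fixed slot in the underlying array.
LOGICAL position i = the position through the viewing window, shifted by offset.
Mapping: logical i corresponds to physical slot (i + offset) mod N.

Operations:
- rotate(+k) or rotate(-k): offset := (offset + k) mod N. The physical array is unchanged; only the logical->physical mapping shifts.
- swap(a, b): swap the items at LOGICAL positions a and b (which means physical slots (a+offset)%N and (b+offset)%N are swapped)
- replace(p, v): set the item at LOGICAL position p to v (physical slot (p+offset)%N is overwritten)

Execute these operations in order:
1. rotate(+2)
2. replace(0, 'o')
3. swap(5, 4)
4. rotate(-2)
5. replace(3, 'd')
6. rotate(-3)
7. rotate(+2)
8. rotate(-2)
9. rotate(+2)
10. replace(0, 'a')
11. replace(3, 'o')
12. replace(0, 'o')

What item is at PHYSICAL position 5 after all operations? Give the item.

Answer: o

Derivation:
After op 1 (rotate(+2)): offset=2, physical=[A,B,C,D,E,F], logical=[C,D,E,F,A,B]
After op 2 (replace(0, 'o')): offset=2, physical=[A,B,o,D,E,F], logical=[o,D,E,F,A,B]
After op 3 (swap(5, 4)): offset=2, physical=[B,A,o,D,E,F], logical=[o,D,E,F,B,A]
After op 4 (rotate(-2)): offset=0, physical=[B,A,o,D,E,F], logical=[B,A,o,D,E,F]
After op 5 (replace(3, 'd')): offset=0, physical=[B,A,o,d,E,F], logical=[B,A,o,d,E,F]
After op 6 (rotate(-3)): offset=3, physical=[B,A,o,d,E,F], logical=[d,E,F,B,A,o]
After op 7 (rotate(+2)): offset=5, physical=[B,A,o,d,E,F], logical=[F,B,A,o,d,E]
After op 8 (rotate(-2)): offset=3, physical=[B,A,o,d,E,F], logical=[d,E,F,B,A,o]
After op 9 (rotate(+2)): offset=5, physical=[B,A,o,d,E,F], logical=[F,B,A,o,d,E]
After op 10 (replace(0, 'a')): offset=5, physical=[B,A,o,d,E,a], logical=[a,B,A,o,d,E]
After op 11 (replace(3, 'o')): offset=5, physical=[B,A,o,d,E,a], logical=[a,B,A,o,d,E]
After op 12 (replace(0, 'o')): offset=5, physical=[B,A,o,d,E,o], logical=[o,B,A,o,d,E]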